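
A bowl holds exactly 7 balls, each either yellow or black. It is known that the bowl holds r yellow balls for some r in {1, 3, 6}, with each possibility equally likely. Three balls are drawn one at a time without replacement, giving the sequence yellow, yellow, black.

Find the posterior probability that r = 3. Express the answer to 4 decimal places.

0.4444

For each hypothesis, P(data | H) works out to: P(data | r = 1) = (1/7)(0/6) = 0; P(data | r = 3) = (3/7)(2/6)(4/5) = 4/35; P(data | r = 6) = (6/7)(5/6)(1/5) = 1/7.
Multiplying each by its prior: 1/3 · 0 = 0, 1/3 · 4/35 = 4/105, 1/3 · 1/7 = 1/21; with total 3/35.
So P(r = 3 | data) = (4/105) / (3/35) = 4/9.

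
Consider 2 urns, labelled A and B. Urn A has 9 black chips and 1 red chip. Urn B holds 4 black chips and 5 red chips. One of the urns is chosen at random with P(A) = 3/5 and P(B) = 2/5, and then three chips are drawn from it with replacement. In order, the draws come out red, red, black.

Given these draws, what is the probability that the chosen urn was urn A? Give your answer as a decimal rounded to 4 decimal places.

0.0896

The likelihood of the observed sequence under each hypothesis: P(data | urn A) = (1/10)(1/10)(9/10) = 0.009; P(data | urn B) = (5/9)(5/9)(4/9) = 0.13717.
The prior-weighted likelihoods are 3/5 · 0.009 = 0.0054, 2/5 · 0.13717 = 0.05487; with total 0.06027.
By Bayes' rule, P(urn A | data) = (0.0054) / (0.06027) = 0.089597.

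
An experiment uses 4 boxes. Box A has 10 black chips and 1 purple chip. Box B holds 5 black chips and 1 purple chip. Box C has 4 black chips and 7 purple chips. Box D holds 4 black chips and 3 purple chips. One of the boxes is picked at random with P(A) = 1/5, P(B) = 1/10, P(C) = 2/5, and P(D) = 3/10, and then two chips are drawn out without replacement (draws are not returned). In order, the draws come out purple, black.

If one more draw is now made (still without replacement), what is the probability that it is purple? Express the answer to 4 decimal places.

The likelihood of the observed sequence under each hypothesis: P(data | box A) = (1/11)(10/10) = 0.090909; P(data | box B) = (1/6)(5/5) = 0.16667; P(data | box C) = (7/11)(4/10) = 0.25455; P(data | box D) = (3/7)(4/6) = 0.28571.
The prior-weighted likelihoods are 1/5 · 0.090909 = 0.018182, 1/10 · 0.16667 = 0.016667, 2/5 · 0.25455 = 0.10182, 3/10 · 0.28571 = 0.085714; these sum to 0.22238.
Normalising, the posterior is P(box A | data) = 0.08176, P(box B | data) = 0.074946, P(box C | data) = 0.45785, P(box D | data) = 0.38544.
The predictive probability is P(purple next | data) = (0)(0.08176) + (0)(0.074946) + (2/3)(0.45785) + (2/5)(0.38544) = 0.45941.

0.4594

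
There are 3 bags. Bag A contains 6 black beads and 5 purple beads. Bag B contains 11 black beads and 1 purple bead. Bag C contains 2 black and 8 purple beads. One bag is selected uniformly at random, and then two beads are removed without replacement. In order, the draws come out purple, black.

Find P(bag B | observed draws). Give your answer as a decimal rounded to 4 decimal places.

0.1561

For each hypothesis, P(data | H) works out to: P(data | bag A) = (5/11)(6/10) = 0.27273; P(data | bag B) = (1/12)(11/11) = 0.083333; P(data | bag C) = (8/10)(2/9) = 0.17778.
Weighting by the prior gives 1/3 · 0.27273 = 0.090909, 1/3 · 0.083333 = 0.027778, 1/3 · 0.17778 = 0.059259; summing to 0.17795.
Therefore the posterior P(bag B | data) = (0.027778) / (0.17795) = 0.1561.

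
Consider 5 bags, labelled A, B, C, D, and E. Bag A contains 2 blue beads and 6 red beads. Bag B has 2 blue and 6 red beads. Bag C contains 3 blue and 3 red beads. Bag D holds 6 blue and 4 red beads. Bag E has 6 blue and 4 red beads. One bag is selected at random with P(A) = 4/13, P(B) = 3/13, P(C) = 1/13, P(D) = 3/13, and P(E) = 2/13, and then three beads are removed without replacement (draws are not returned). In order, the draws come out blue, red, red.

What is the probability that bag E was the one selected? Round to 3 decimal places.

Under each hypothesis, the probability of the observed sequence is: P(data | bag A) = (2/8)(6/7)(5/6) = 5/28; P(data | bag B) = (2/8)(6/7)(5/6) = 5/28; P(data | bag C) = (3/6)(3/5)(2/4) = 3/20; P(data | bag D) = (6/10)(4/9)(3/8) = 1/10; P(data | bag E) = (6/10)(4/9)(3/8) = 1/10.
Weighting by the prior gives 4/13 · 5/28 = 5/91, 3/13 · 5/28 = 15/364, 1/13 · 3/20 = 3/260, 3/13 · 1/10 = 3/130, 2/13 · 1/10 = 1/65; these sum to 19/130.
So P(bag E | data) = (1/65) / (19/130) = 2/19.

0.105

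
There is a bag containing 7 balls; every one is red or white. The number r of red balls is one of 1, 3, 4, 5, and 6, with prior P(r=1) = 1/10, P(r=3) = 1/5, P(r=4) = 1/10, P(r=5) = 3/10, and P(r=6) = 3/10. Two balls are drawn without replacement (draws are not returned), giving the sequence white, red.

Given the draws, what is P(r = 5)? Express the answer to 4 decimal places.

0.3333

Compute the likelihood of the observed sequence for each case: P(data | r = 1) = (6/7)(1/6) = 1/7; P(data | r = 3) = (4/7)(3/6) = 2/7; P(data | r = 4) = (3/7)(4/6) = 2/7; P(data | r = 5) = (2/7)(5/6) = 5/21; P(data | r = 6) = (1/7)(6/6) = 1/7.
Multiplying each by its prior: 1/10 · 1/7 = 1/70, 1/5 · 2/7 = 2/35, 1/10 · 2/7 = 1/35, 3/10 · 5/21 = 1/14, 3/10 · 1/7 = 3/70; summing to 3/14.
Therefore the posterior P(r = 5 | data) = (1/14) / (3/14) = 1/3.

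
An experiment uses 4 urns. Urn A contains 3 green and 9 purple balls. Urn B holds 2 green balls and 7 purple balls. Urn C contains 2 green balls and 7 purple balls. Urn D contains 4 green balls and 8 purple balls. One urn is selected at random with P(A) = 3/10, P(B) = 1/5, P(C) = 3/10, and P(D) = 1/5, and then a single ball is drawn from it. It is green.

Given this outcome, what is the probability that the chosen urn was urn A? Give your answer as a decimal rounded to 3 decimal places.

The likelihood of this draw under each hypothesis: P(data | urn A) = (3/12) = 1/4; P(data | urn B) = (2/9) = 2/9; P(data | urn C) = (2/9) = 2/9; P(data | urn D) = (4/12) = 1/3.
The prior-weighted likelihoods are 3/10 · 1/4 = 3/40, 1/5 · 2/9 = 2/45, 3/10 · 2/9 = 1/15, 1/5 · 1/3 = 1/15; these sum to 91/360.
Therefore the posterior P(urn A | data) = (3/40) / (91/360) = 27/91.

0.297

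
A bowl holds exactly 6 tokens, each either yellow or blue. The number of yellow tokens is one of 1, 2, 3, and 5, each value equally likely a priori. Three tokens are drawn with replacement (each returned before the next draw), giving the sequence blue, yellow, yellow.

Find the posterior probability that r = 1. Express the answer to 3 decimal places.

0.068

Under each hypothesis, the probability of the observed sequence is: P(data | r = 1) = (5/6)(1/6)(1/6) = 5/216; P(data | r = 2) = (4/6)(2/6)(2/6) = 2/27; P(data | r = 3) = (3/6)(3/6)(3/6) = 1/8; P(data | r = 5) = (1/6)(5/6)(5/6) = 25/216.
Weighting by the prior gives 1/4 · 5/216 = 5/864, 1/4 · 2/27 = 1/54, 1/4 · 1/8 = 1/32, 1/4 · 25/216 = 25/864; with total 73/864.
Hence P(r = 1 | data) = (5/864) / (73/864) = 5/73.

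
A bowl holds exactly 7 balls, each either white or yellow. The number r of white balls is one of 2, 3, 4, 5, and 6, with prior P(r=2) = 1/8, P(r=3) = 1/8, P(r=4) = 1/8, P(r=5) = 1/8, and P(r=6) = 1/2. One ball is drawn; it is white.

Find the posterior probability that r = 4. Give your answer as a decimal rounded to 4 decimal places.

Under each hypothesis, the probability of this draw is: P(data | r = 2) = (2/7) = 2/7; P(data | r = 3) = (3/7) = 3/7; P(data | r = 4) = (4/7) = 4/7; P(data | r = 5) = (5/7) = 5/7; P(data | r = 6) = (6/7) = 6/7.
Weighting by the prior gives 1/8 · 2/7 = 1/28, 1/8 · 3/7 = 3/56, 1/8 · 4/7 = 1/14, 1/8 · 5/7 = 5/56, 1/2 · 6/7 = 3/7; summing to 19/28.
So P(r = 4 | data) = (1/14) / (19/28) = 2/19.

0.1053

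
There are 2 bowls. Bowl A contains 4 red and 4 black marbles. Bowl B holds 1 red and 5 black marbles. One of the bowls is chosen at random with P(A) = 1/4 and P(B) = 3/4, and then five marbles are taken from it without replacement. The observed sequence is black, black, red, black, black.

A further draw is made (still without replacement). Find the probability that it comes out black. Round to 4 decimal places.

Under each hypothesis, the probability of the observed sequence is: P(data | bowl A) = (4/8)(3/7)(4/6)(2/5)(1/4) = 1/70; P(data | bowl B) = (5/6)(4/5)(1/4)(3/3)(2/2) = 1/6.
Weighting by the prior gives 1/4 · 1/70 = 1/280, 3/4 · 1/6 = 1/8; these sum to 9/70.
The posterior is then P(bowl A | data) = 1/36, P(bowl B | data) = 35/36.
So P(black next | data) = Σ P(black next | H) P(H | data) = (0)(1/36) + (1)(35/36) = 35/36.

0.9722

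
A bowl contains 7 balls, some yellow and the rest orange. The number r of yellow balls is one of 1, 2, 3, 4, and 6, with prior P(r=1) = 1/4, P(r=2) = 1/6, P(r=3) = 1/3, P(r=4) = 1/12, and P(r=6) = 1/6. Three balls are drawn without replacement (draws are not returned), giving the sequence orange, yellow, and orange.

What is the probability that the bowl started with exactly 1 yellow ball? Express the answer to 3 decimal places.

Compute the likelihood of the observed sequence for each case: P(data | r = 1) = (6/7)(1/6)(5/5) = 0.14286; P(data | r = 2) = (5/7)(2/6)(4/5) = 0.19048; P(data | r = 3) = (4/7)(3/6)(3/5) = 0.17143; P(data | r = 4) = (3/7)(4/6)(2/5) = 0.11429; P(data | r = 6) = (1/7)(6/6)(0/5) = 0.
The prior-weighted likelihoods are 1/4 · 0.14286 = 0.035714, 1/6 · 0.19048 = 0.031746, 1/3 · 0.17143 = 0.057143, 1/12 · 0.11429 = 0.0095238, 1/6 · 0 = 0; with total 0.13413.
Hence P(r = 1 | data) = (0.035714) / (0.13413) = 0.26627.

0.266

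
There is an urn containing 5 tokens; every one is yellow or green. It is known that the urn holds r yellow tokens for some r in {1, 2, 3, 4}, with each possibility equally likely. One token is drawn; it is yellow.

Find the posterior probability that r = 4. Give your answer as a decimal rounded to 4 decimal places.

The likelihood of this draw under each hypothesis: P(data | r = 1) = (1/5) = 1/5; P(data | r = 2) = (2/5) = 2/5; P(data | r = 3) = (3/5) = 3/5; P(data | r = 4) = (4/5) = 4/5.
Weighting by the prior gives 1/4 · 1/5 = 1/20, 1/4 · 2/5 = 1/10, 1/4 · 3/5 = 3/20, 1/4 · 4/5 = 1/5; with total 1/2.
Therefore the posterior P(r = 4 | data) = (1/5) / (1/2) = 2/5.

0.4000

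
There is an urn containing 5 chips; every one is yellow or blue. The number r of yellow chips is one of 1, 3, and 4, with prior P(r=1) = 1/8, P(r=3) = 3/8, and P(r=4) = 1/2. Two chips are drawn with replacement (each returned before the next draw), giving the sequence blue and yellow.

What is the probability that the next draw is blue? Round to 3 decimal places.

0.358

The likelihood of the observed sequence under each hypothesis: P(data | r = 1) = (4/5)(1/5) = 4/25; P(data | r = 3) = (2/5)(3/5) = 6/25; P(data | r = 4) = (1/5)(4/5) = 4/25.
Multiplying each by its prior: 1/8 · 4/25 = 1/50, 3/8 · 6/25 = 9/100, 1/2 · 4/25 = 2/25; summing to 19/100.
Dividing through by the total gives posterior P(r = 1 | data) = 2/19, P(r = 3 | data) = 9/19, P(r = 4 | data) = 8/19.
The predictive probability is P(blue next | data) = (4/5)(2/19) + (2/5)(9/19) + (1/5)(8/19) = 34/95.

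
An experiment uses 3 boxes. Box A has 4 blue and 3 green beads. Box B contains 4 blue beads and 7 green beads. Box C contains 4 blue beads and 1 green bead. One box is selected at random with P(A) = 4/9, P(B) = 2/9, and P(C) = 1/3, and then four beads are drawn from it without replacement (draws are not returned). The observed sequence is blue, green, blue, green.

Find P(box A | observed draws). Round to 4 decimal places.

The likelihood of the observed sequence under each hypothesis: P(data | box A) = (4/7)(3/6)(3/5)(2/4) = 0.085714; P(data | box B) = (4/11)(7/10)(3/9)(6/8) = 0.063636; P(data | box C) = (4/5)(1/4)(3/3)(0/2) = 0.
The prior-weighted likelihoods are 4/9 · 0.085714 = 0.038095, 2/9 · 0.063636 = 0.014141, 1/3 · 0 = 0; summing to 0.052237.
Therefore the posterior P(box A | data) = (0.038095) / (0.052237) = 0.72928.

0.7293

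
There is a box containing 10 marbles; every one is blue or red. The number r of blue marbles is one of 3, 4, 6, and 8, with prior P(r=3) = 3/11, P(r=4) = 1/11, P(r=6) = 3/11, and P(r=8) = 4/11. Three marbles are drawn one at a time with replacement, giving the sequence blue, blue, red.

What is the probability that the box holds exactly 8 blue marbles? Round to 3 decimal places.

0.417

Under each hypothesis, the probability of the observed sequence is: P(data | r = 3) = (3/10)(3/10)(7/10) = 0.063; P(data | r = 4) = (4/10)(4/10)(6/10) = 0.096; P(data | r = 6) = (6/10)(6/10)(4/10) = 0.144; P(data | r = 8) = (8/10)(8/10)(2/10) = 0.128.
Multiplying each by its prior: 3/11 · 0.063 = 0.017182, 1/11 · 0.096 = 0.0087273, 3/11 · 0.144 = 0.039273, 4/11 · 0.128 = 0.046545; summing to 0.11173.
Therefore the posterior P(r = 8 | data) = (0.046545) / (0.11173) = 0.4166.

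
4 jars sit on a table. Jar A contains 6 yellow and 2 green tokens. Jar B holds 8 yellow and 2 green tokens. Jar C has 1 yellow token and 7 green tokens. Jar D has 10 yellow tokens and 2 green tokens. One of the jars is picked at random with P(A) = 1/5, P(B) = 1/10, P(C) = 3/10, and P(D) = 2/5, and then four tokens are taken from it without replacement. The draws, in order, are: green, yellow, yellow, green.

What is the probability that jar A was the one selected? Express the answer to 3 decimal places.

0.463

Compute the likelihood of the observed sequence for each case: P(data | jar A) = (2/8)(6/7)(5/6)(1/5) = 0.035714; P(data | jar B) = (2/10)(8/9)(7/8)(1/7) = 0.022222; P(data | jar C) = (7/8)(1/7)(0/6) = 0; P(data | jar D) = (2/12)(10/11)(9/10)(1/9) = 0.015152.
The prior-weighted likelihoods are 1/5 · 0.035714 = 0.0071429, 1/10 · 0.022222 = 0.0022222, 3/10 · 0 = 0, 2/5 · 0.015152 = 0.0060606; these sum to 0.015426.
Therefore the posterior P(jar A | data) = (0.0071429) / (0.015426) = 0.46305.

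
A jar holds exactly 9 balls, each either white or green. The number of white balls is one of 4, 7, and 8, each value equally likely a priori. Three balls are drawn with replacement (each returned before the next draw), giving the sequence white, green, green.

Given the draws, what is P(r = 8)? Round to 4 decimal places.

0.0588

For each hypothesis, P(data | H) works out to: P(data | r = 4) = (4/9)(5/9)(5/9) = 0.13717; P(data | r = 7) = (7/9)(2/9)(2/9) = 0.038409; P(data | r = 8) = (8/9)(1/9)(1/9) = 0.010974.
The prior-weighted likelihoods are 1/3 · 0.13717 = 0.045725, 1/3 · 0.038409 = 0.012803, 1/3 · 0.010974 = 0.003658; summing to 0.062186.
Therefore the posterior P(r = 8 | data) = (0.003658) / (0.062186) = 0.058824.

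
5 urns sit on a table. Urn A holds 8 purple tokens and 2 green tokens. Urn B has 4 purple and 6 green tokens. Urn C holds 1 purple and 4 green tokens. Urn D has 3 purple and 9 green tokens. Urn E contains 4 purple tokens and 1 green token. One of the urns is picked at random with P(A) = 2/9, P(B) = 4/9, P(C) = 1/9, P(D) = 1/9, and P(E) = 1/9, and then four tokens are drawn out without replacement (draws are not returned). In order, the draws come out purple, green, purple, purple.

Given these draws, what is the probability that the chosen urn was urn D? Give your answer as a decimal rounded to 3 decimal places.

0.008

For each hypothesis, P(data | H) works out to: P(data | urn A) = (8/10)(2/9)(7/8)(6/7) = 0.13333; P(data | urn B) = (4/10)(6/9)(3/8)(2/7) = 0.028571; P(data | urn C) = (1/5)(4/4)(0/3) = 0; P(data | urn D) = (3/12)(9/11)(2/10)(1/9) = 0.0045455; P(data | urn E) = (4/5)(1/4)(3/3)(2/2) = 0.2.
Multiplying each by its prior: 2/9 · 0.13333 = 0.02963, 4/9 · 0.028571 = 0.012698, 1/9 · 0 = 0, 1/9 · 0.0045455 = 0.00050505, 1/9 · 0.2 = 0.022222; summing to 0.065055.
By Bayes' rule, P(urn D | data) = (0.00050505) / (0.065055) = 0.0077634.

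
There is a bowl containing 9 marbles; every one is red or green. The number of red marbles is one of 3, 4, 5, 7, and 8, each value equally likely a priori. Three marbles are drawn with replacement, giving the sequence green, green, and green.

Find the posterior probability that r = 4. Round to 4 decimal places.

The likelihood of the observed sequence under each hypothesis: P(data | r = 3) = (6/9)(6/9)(6/9) = 0.2963; P(data | r = 4) = (5/9)(5/9)(5/9) = 0.17147; P(data | r = 5) = (4/9)(4/9)(4/9) = 0.087791; P(data | r = 7) = (2/9)(2/9)(2/9) = 0.010974; P(data | r = 8) = (1/9)(1/9)(1/9) = 0.0013717.
Multiplying each by its prior: 1/5 · 0.2963 = 0.059259, 1/5 · 0.17147 = 0.034294, 1/5 · 0.087791 = 0.017558, 1/5 · 0.010974 = 0.0021948, 1/5 · 0.0013717 = 0.00027435; with total 0.11358.
Therefore the posterior P(r = 4 | data) = (0.034294) / (0.11358) = 0.30193.

0.3019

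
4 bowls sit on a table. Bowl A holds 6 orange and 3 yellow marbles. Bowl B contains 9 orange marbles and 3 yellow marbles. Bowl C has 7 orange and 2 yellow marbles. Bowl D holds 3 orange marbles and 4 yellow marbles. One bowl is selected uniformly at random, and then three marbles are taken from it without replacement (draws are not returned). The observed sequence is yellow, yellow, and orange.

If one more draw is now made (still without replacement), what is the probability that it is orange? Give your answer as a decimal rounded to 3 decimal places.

For each hypothesis, P(data | H) works out to: P(data | bowl A) = (3/9)(2/8)(6/7) = 0.071429; P(data | bowl B) = (3/12)(2/11)(9/10) = 0.040909; P(data | bowl C) = (2/9)(1/8)(7/7) = 0.027778; P(data | bowl D) = (4/7)(3/6)(3/5) = 0.17143.
Multiplying each by its prior: 1/4 · 0.071429 = 0.017857, 1/4 · 0.040909 = 0.010227, 1/4 · 0.027778 = 0.0069444, 1/4 · 0.17143 = 0.042857; with total 0.077886.
Normalising, the posterior is P(bowl A | data) = 0.22927, P(bowl B | data) = 0.13131, P(bowl C | data) = 0.089162, P(bowl D | data) = 0.55025.
The predictive probability is P(orange next | data) = (5/6)(0.22927) + (8/9)(0.13131) + (1)(0.089162) + (1/2)(0.55025) = 0.67207.

0.672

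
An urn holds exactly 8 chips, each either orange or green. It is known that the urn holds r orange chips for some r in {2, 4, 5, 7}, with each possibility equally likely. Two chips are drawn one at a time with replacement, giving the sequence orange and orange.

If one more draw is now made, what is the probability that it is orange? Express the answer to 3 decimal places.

The likelihood of the observed sequence under each hypothesis: P(data | r = 2) = (2/8)(2/8) = 1/16; P(data | r = 4) = (4/8)(4/8) = 1/4; P(data | r = 5) = (5/8)(5/8) = 25/64; P(data | r = 7) = (7/8)(7/8) = 49/64.
The prior-weighted likelihoods are 1/4 · 1/16 = 1/64, 1/4 · 1/4 = 1/16, 1/4 · 25/64 = 25/256, 1/4 · 49/64 = 49/256; these sum to 47/128.
Dividing through by the total gives posterior P(r = 2 | data) = 2/47, P(r = 4 | data) = 8/47, P(r = 5 | data) = 25/94, P(r = 7 | data) = 49/94.
The predictive probability is P(orange next | data) = (1/4)(2/47) + (1/2)(8/47) + (5/8)(25/94) + (7/8)(49/94) = 135/188.

0.718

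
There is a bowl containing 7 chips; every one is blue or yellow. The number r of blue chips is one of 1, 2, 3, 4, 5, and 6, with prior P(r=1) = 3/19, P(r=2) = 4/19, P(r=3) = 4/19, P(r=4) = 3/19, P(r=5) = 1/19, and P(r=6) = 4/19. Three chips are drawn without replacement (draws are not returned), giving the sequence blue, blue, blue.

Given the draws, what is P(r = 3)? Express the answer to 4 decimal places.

Compute the likelihood of the observed sequence for each case: P(data | r = 1) = (1/7)(0/6) = 0; P(data | r = 2) = (2/7)(1/6)(0/5) = 0; P(data | r = 3) = (3/7)(2/6)(1/5) = 1/35; P(data | r = 4) = (4/7)(3/6)(2/5) = 4/35; P(data | r = 5) = (5/7)(4/6)(3/5) = 2/7; P(data | r = 6) = (6/7)(5/6)(4/5) = 4/7.
The prior-weighted likelihoods are 3/19 · 0 = 0, 4/19 · 0 = 0, 4/19 · 1/35 = 4/665, 3/19 · 4/35 = 12/665, 1/19 · 2/7 = 2/133, 4/19 · 4/7 = 16/133; with total 106/665.
So P(r = 3 | data) = (4/665) / (106/665) = 2/53.

0.0377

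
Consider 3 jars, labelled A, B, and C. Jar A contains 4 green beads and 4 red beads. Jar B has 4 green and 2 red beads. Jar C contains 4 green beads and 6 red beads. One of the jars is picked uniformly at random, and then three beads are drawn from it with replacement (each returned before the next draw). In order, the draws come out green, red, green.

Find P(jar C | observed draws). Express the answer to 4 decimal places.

Compute the likelihood of the observed sequence for each case: P(data | jar A) = (4/8)(4/8)(4/8) = 0.125; P(data | jar B) = (4/6)(2/6)(4/6) = 0.14815; P(data | jar C) = (4/10)(6/10)(4/10) = 0.096.
Multiplying each by its prior: 1/3 · 0.125 = 0.041667, 1/3 · 0.14815 = 0.049383, 1/3 · 0.096 = 0.032; these sum to 0.12305.
Therefore the posterior P(jar C | data) = (0.032) / (0.12305) = 0.26006.

0.2601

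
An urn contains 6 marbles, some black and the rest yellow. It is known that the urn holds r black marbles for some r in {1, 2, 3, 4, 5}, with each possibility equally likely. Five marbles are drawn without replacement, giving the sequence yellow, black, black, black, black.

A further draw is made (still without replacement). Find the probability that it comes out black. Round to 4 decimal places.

Under each hypothesis, the probability of the observed sequence is: P(data | r = 1) = (5/6)(1/5)(0/4) = 0; P(data | r = 2) = (4/6)(2/5)(1/4)(0/3) = 0; P(data | r = 3) = (3/6)(3/5)(2/4)(1/3)(0/2) = 0; P(data | r = 4) = (2/6)(4/5)(3/4)(2/3)(1/2) = 1/15; P(data | r = 5) = (1/6)(5/5)(4/4)(3/3)(2/2) = 1/6.
The prior-weighted likelihoods are 1/5 · 0 = 0, 1/5 · 0 = 0, 1/5 · 0 = 0, 1/5 · 1/15 = 1/75, 1/5 · 1/6 = 1/30; with total 7/150.
Normalising, the posterior is P(r = 1 | data) = 0, P(r = 2 | data) = 0, P(r = 3 | data) = 0, P(r = 4 | data) = 2/7, P(r = 5 | data) = 5/7.
So P(black next | data) = Σ P(black next | H) P(H | data) = (0)(2/7) + (1)(5/7) = 5/7.

0.7143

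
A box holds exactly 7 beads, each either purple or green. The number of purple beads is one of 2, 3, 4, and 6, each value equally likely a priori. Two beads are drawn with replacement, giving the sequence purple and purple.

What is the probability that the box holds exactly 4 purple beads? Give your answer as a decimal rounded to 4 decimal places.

For each hypothesis, P(data | H) works out to: P(data | r = 2) = (2/7)(2/7) = 4/49; P(data | r = 3) = (3/7)(3/7) = 9/49; P(data | r = 4) = (4/7)(4/7) = 16/49; P(data | r = 6) = (6/7)(6/7) = 36/49.
Multiplying each by its prior: 1/4 · 4/49 = 1/49, 1/4 · 9/49 = 9/196, 1/4 · 16/49 = 4/49, 1/4 · 36/49 = 9/49; these sum to 65/196.
Therefore the posterior P(r = 4 | data) = (4/49) / (65/196) = 16/65.

0.2462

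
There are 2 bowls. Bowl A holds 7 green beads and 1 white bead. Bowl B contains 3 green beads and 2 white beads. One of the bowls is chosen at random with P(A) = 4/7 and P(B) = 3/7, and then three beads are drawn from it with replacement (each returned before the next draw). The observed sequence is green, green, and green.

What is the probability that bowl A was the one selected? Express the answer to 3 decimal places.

0.805

For each hypothesis, P(data | H) works out to: P(data | bowl A) = (7/8)(7/8)(7/8) = 0.66992; P(data | bowl B) = (3/5)(3/5)(3/5) = 0.216.
Multiplying each by its prior: 4/7 · 0.66992 = 0.38281, 3/7 · 0.216 = 0.092571; these sum to 0.47538.
By Bayes' rule, P(bowl A | data) = (0.38281) / (0.47538) = 0.80527.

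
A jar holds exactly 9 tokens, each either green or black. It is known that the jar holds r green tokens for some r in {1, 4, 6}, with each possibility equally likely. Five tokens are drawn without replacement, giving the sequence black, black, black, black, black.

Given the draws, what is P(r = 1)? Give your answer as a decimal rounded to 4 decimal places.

Under each hypothesis, the probability of the observed sequence is: P(data | r = 1) = (8/9)(7/8)(6/7)(5/6)(4/5) = 4/9; P(data | r = 4) = (5/9)(4/8)(3/7)(2/6)(1/5) = 1/126; P(data | r = 6) = (3/9)(2/8)(1/7)(0/6) = 0.
Multiplying each by its prior: 1/3 · 4/9 = 4/27, 1/3 · 1/126 = 1/378, 1/3 · 0 = 0; summing to 19/126.
So P(r = 1 | data) = (4/27) / (19/126) = 56/57.

0.9825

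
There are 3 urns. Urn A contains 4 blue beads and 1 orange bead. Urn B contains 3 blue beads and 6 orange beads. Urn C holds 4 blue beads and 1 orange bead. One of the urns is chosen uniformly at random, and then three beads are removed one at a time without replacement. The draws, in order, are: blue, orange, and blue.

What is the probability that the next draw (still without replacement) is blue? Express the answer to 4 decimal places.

0.8737

Under each hypothesis, the probability of the observed sequence is: P(data | urn A) = (4/5)(1/4)(3/3) = 1/5; P(data | urn B) = (3/9)(6/8)(2/7) = 1/14; P(data | urn C) = (4/5)(1/4)(3/3) = 1/5.
The prior-weighted likelihoods are 1/3 · 1/5 = 1/15, 1/3 · 1/14 = 1/42, 1/3 · 1/5 = 1/15; these sum to 11/70.
Normalising, the posterior is P(urn A | data) = 14/33, P(urn B | data) = 5/33, P(urn C | data) = 14/33.
Averaging over the posterior, P(blue next | data) = (1)(14/33) + (1/6)(5/33) + (1)(14/33) = 173/198.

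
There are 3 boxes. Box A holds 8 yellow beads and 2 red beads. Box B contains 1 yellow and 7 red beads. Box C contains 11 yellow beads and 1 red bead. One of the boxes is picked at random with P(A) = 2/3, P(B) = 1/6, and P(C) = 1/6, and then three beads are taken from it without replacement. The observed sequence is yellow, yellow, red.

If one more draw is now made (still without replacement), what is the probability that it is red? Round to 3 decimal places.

0.126

Under each hypothesis, the probability of the observed sequence is: P(data | box A) = (8/10)(7/9)(2/8) = 0.15556; P(data | box B) = (1/8)(0/7) = 0; P(data | box C) = (11/12)(10/11)(1/10) = 0.083333.
The prior-weighted likelihoods are 2/3 · 0.15556 = 0.1037, 1/6 · 0 = 0, 1/6 · 0.083333 = 0.013889; summing to 0.11759.
Normalising, the posterior is P(box A | data) = 0.88189, P(box B | data) = 0, P(box C | data) = 0.11811.
So P(red next | data) = Σ P(red next | H) P(H | data) = (1/7)(0.88189) + (0)(0.11811) = 0.12598.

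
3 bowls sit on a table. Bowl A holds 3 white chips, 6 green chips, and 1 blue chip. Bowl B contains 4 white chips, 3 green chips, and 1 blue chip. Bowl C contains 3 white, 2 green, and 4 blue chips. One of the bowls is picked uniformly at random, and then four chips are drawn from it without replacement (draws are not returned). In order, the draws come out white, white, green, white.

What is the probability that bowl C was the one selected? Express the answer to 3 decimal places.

For each hypothesis, P(data | H) works out to: P(data | bowl A) = (3/10)(2/9)(6/8)(1/7) = 1/140; P(data | bowl B) = (4/8)(3/7)(3/6)(2/5) = 3/70; P(data | bowl C) = (3/9)(2/8)(2/7)(1/6) = 1/252.
The prior-weighted likelihoods are 1/3 · 1/140 = 1/420, 1/3 · 3/70 = 1/70, 1/3 · 1/252 = 1/756; summing to 17/945.
Therefore the posterior P(bowl C | data) = (1/756) / (17/945) = 5/68.

0.074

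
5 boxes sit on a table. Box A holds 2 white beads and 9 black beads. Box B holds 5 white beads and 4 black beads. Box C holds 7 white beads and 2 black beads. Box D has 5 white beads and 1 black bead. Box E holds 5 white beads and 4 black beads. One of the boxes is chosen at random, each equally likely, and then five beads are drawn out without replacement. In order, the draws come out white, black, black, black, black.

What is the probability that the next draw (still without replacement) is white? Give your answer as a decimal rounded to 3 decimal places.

Under each hypothesis, the probability of the observed sequence is: P(data | box A) = (2/11)(9/10)(8/9)(7/8)(6/7) = 0.10909; P(data | box B) = (5/9)(4/8)(3/7)(2/6)(1/5) = 0.0079365; P(data | box C) = (7/9)(2/8)(1/7)(0/6) = 0; P(data | box D) = (5/6)(1/5)(0/4) = 0; P(data | box E) = (5/9)(4/8)(3/7)(2/6)(1/5) = 0.0079365.
Weighting by the prior gives 1/5 · 0.10909 = 0.021818, 1/5 · 0.0079365 = 0.0015873, 1/5 · 0 = 0, 1/5 · 0 = 0, 1/5 · 0.0079365 = 0.0015873; these sum to 0.024993.
The posterior is then P(box A | data) = 0.87298, P(box B | data) = 0.06351, P(box C | data) = 0, P(box D | data) = 0, P(box E | data) = 0.06351.
So P(white next | data) = Σ P(white next | H) P(H | data) = (1/6)(0.87298) + (1)(0.06351) + (1)(0.06351) = 0.27252.

0.273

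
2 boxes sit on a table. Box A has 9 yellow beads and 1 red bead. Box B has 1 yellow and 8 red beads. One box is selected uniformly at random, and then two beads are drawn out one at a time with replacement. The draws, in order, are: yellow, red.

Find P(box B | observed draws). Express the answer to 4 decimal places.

0.5232

Compute the likelihood of the observed sequence for each case: P(data | box A) = (9/10)(1/10) = 0.09; P(data | box B) = (1/9)(8/9) = 0.098765.
The prior-weighted likelihoods are 1/2 · 0.09 = 0.045, 1/2 · 0.098765 = 0.049383; summing to 0.094383.
By Bayes' rule, P(box B | data) = (0.049383) / (0.094383) = 0.52322.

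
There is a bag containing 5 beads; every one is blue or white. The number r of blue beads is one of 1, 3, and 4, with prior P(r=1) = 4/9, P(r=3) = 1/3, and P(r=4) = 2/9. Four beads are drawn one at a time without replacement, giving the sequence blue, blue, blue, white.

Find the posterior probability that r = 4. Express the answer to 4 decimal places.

For each hypothesis, P(data | H) works out to: P(data | r = 1) = (1/5)(0/4) = 0; P(data | r = 3) = (3/5)(2/4)(1/3)(2/2) = 1/10; P(data | r = 4) = (4/5)(3/4)(2/3)(1/2) = 1/5.
The prior-weighted likelihoods are 4/9 · 0 = 0, 1/3 · 1/10 = 1/30, 2/9 · 1/5 = 2/45; summing to 7/90.
Hence P(r = 4 | data) = (2/45) / (7/90) = 4/7.

0.5714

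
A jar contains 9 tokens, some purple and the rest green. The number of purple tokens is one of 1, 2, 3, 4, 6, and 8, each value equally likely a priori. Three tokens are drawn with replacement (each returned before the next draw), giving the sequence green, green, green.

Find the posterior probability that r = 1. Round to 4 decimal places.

For each hypothesis, P(data | H) works out to: P(data | r = 1) = (8/9)(8/9)(8/9) = 0.70233; P(data | r = 2) = (7/9)(7/9)(7/9) = 0.47051; P(data | r = 3) = (6/9)(6/9)(6/9) = 0.2963; P(data | r = 4) = (5/9)(5/9)(5/9) = 0.17147; P(data | r = 6) = (3/9)(3/9)(3/9) = 0.037037; P(data | r = 8) = (1/9)(1/9)(1/9) = 0.0013717.
Weighting by the prior gives 1/6 · 0.70233 = 0.11706, 1/6 · 0.47051 = 0.078418, 1/6 · 0.2963 = 0.049383, 1/6 · 0.17147 = 0.028578, 1/6 · 0.037037 = 0.0061728, 1/6 · 0.0013717 = 0.00022862; these sum to 0.27984.
Hence P(r = 1 | data) = (0.11706) / (0.27984) = 0.4183.

0.4183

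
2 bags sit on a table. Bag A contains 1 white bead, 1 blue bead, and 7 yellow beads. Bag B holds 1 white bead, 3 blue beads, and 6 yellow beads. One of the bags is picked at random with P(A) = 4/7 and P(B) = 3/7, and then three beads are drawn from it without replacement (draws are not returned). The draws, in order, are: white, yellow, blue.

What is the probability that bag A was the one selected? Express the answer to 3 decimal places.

The likelihood of the observed sequence under each hypothesis: P(data | bag A) = (1/9)(7/8)(1/7) = 0.013889; P(data | bag B) = (1/10)(6/9)(3/8) = 0.025.
Multiplying each by its prior: 4/7 · 0.013889 = 0.0079365, 3/7 · 0.025 = 0.010714; these sum to 0.018651.
Therefore the posterior P(bag A | data) = (0.0079365) / (0.018651) = 0.42553.

0.426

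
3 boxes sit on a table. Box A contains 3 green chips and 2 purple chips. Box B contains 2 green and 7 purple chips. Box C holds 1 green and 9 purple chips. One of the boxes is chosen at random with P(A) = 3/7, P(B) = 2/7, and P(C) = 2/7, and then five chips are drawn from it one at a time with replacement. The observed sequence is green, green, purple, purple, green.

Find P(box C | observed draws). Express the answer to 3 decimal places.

Under each hypothesis, the probability of the observed sequence is: P(data | box A) = (3/5)(3/5)(2/5)(2/5)(3/5) = 0.03456; P(data | box B) = (2/9)(2/9)(7/9)(7/9)(2/9) = 0.0066386; P(data | box C) = (1/10)(1/10)(9/10)(9/10)(1/10) = 0.00081.
Multiplying each by its prior: 3/7 · 0.03456 = 0.014811, 2/7 · 0.0066386 = 0.0018967, 2/7 · 0.00081 = 0.00023143; with total 0.01694.
Hence P(box C | data) = (0.00023143) / (0.01694) = 0.013662.

0.014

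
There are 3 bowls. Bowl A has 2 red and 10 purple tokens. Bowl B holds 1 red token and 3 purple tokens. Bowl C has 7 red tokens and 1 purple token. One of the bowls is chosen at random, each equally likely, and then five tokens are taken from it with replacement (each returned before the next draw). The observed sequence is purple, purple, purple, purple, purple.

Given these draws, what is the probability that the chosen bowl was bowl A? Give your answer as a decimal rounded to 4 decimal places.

0.6287

Compute the likelihood of the observed sequence for each case: P(data | bowl A) = (10/12)(10/12)(10/12)(10/12)(10/12) = 0.40188; P(data | bowl B) = (3/4)(3/4)(3/4)(3/4)(3/4) = 0.2373; P(data | bowl C) = (1/8)(1/8)(1/8)(1/8)(1/8) = 3.0518e-05.
Weighting by the prior gives 1/3 · 0.40188 = 0.13396, 1/3 · 0.2373 = 0.079102, 1/3 · 3.0518e-05 = 1.0173e-05; summing to 0.21307.
Hence P(bowl A | data) = (0.13396) / (0.21307) = 0.62871.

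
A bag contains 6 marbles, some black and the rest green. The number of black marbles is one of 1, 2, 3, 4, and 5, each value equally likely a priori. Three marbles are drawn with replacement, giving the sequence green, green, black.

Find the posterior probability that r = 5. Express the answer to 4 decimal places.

The likelihood of the observed sequence under each hypothesis: P(data | r = 1) = (5/6)(5/6)(1/6) = 25/216; P(data | r = 2) = (4/6)(4/6)(2/6) = 4/27; P(data | r = 3) = (3/6)(3/6)(3/6) = 1/8; P(data | r = 4) = (2/6)(2/6)(4/6) = 2/27; P(data | r = 5) = (1/6)(1/6)(5/6) = 5/216.
Weighting by the prior gives 1/5 · 25/216 = 5/216, 1/5 · 4/27 = 4/135, 1/5 · 1/8 = 1/40, 1/5 · 2/27 = 2/135, 1/5 · 5/216 = 1/216; these sum to 7/72.
Hence P(r = 5 | data) = (1/216) / (7/72) = 1/21.

0.0476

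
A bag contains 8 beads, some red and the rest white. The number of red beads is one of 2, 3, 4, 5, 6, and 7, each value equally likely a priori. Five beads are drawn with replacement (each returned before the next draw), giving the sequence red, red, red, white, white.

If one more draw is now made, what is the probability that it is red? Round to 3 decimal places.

0.576

Under each hypothesis, the probability of the observed sequence is: P(data | r = 2) = (2/8)(2/8)(2/8)(6/8)(6/8) = 0.0087891; P(data | r = 3) = (3/8)(3/8)(3/8)(5/8)(5/8) = 0.020599; P(data | r = 4) = (4/8)(4/8)(4/8)(4/8)(4/8) = 0.03125; P(data | r = 5) = (5/8)(5/8)(5/8)(3/8)(3/8) = 0.034332; P(data | r = 6) = (6/8)(6/8)(6/8)(2/8)(2/8) = 0.026367; P(data | r = 7) = (7/8)(7/8)(7/8)(1/8)(1/8) = 0.010468.
The prior-weighted likelihoods are 1/6 · 0.0087891 = 0.0014648, 1/6 · 0.020599 = 0.0034332, 1/6 · 0.03125 = 0.0052083, 1/6 · 0.034332 = 0.005722, 1/6 · 0.026367 = 0.0043945, 1/6 · 0.010468 = 0.0017446; these sum to 0.021968.
The posterior is then P(r = 2 | data) = 0.066682, P(r = 3 | data) = 0.15629, P(r = 4 | data) = 0.23709, P(r = 5 | data) = 0.26048, P(r = 6 | data) = 0.20005, P(r = 7 | data) = 0.079417.
So P(red next | data) = Σ P(red next | H) P(H | data) = (1/4)(0.066682) + (3/8)(0.15629) + (1/2)(0.23709) + (5/8)(0.26048) + (3/4)(0.20005) + (7/8)(0.079417) = 0.57615.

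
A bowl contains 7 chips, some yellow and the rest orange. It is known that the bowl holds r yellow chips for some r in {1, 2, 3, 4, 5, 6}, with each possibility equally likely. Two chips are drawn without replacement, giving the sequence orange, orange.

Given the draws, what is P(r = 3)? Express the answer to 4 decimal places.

0.1714

For each hypothesis, P(data | H) works out to: P(data | r = 1) = (6/7)(5/6) = 5/7; P(data | r = 2) = (5/7)(4/6) = 10/21; P(data | r = 3) = (4/7)(3/6) = 2/7; P(data | r = 4) = (3/7)(2/6) = 1/7; P(data | r = 5) = (2/7)(1/6) = 1/21; P(data | r = 6) = (1/7)(0/6) = 0.
Multiplying each by its prior: 1/6 · 5/7 = 5/42, 1/6 · 10/21 = 5/63, 1/6 · 2/7 = 1/21, 1/6 · 1/7 = 1/42, 1/6 · 1/21 = 1/126, 1/6 · 0 = 0; summing to 5/18.
By Bayes' rule, P(r = 3 | data) = (1/21) / (5/18) = 6/35.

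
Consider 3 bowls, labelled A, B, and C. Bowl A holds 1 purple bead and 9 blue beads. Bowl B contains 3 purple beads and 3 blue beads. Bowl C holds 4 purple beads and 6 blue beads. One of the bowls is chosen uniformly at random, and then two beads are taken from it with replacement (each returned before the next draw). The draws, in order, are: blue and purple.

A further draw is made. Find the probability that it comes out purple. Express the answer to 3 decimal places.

For each hypothesis, P(data | H) works out to: P(data | bowl A) = (9/10)(1/10) = 9/100; P(data | bowl B) = (3/6)(3/6) = 1/4; P(data | bowl C) = (6/10)(4/10) = 6/25.
Multiplying each by its prior: 1/3 · 9/100 = 3/100, 1/3 · 1/4 = 1/12, 1/3 · 6/25 = 2/25; summing to 29/150.
The posterior is then P(bowl A | data) = 9/58, P(bowl B | data) = 25/58, P(bowl C | data) = 12/29.
So P(purple next | data) = Σ P(purple next | H) P(H | data) = (1/10)(9/58) + (1/2)(25/58) + (2/5)(12/29) = 23/58.

0.397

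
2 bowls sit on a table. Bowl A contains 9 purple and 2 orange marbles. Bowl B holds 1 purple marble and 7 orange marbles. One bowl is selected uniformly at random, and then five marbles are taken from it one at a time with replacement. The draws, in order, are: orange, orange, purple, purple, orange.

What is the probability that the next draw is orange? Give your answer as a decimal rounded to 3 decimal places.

Under each hypothesis, the probability of the observed sequence is: P(data | bowl A) = (2/11)(2/11)(9/11)(9/11)(2/11) = 0.0040236; P(data | bowl B) = (7/8)(7/8)(1/8)(1/8)(7/8) = 0.010468.
The prior-weighted likelihoods are 1/2 · 0.0040236 = 0.0020118, 1/2 · 0.010468 = 0.0052338; these sum to 0.0072455.
Normalising, the posterior is P(bowl A | data) = 0.27766, P(bowl B | data) = 0.72234.
The predictive probability is P(orange next | data) = (2/11)(0.27766) + (7/8)(0.72234) = 0.68253.

0.683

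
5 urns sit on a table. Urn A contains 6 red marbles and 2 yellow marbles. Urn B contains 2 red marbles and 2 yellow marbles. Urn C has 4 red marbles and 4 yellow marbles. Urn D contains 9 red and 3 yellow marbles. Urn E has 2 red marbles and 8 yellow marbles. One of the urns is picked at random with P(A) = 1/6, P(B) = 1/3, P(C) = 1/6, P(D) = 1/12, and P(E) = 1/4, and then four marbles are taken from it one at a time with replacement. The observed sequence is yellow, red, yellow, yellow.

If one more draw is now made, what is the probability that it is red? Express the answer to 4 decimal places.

0.3838

Under each hypothesis, the probability of the observed sequence is: P(data | urn A) = (2/8)(6/8)(2/8)(2/8) = 0.011719; P(data | urn B) = (2/4)(2/4)(2/4)(2/4) = 0.0625; P(data | urn C) = (4/8)(4/8)(4/8)(4/8) = 0.0625; P(data | urn D) = (3/12)(9/12)(3/12)(3/12) = 0.011719; P(data | urn E) = (8/10)(2/10)(8/10)(8/10) = 0.1024.
Multiplying each by its prior: 1/6 · 0.011719 = 0.0019531, 1/3 · 0.0625 = 0.020833, 1/6 · 0.0625 = 0.010417, 1/12 · 0.011719 = 0.00097656, 1/4 · 0.1024 = 0.0256; summing to 0.05978.
The posterior is then P(urn A | data) = 0.032672, P(urn B | data) = 0.3485, P(urn C | data) = 0.17425, P(urn D | data) = 0.016336, P(urn E | data) = 0.42824.
So P(red next | data) = Σ P(red next | H) P(H | data) = (3/4)(0.032672) + (1/2)(0.3485) + (1/2)(0.17425) + (3/4)(0.016336) + (1/5)(0.42824) = 0.38378.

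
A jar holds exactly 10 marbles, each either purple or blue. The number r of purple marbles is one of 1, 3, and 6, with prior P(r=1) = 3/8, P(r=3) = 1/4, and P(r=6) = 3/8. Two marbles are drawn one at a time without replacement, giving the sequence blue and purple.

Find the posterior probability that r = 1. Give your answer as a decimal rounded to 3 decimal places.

The likelihood of the observed sequence under each hypothesis: P(data | r = 1) = (9/10)(1/9) = 1/10; P(data | r = 3) = (7/10)(3/9) = 7/30; P(data | r = 6) = (4/10)(6/9) = 4/15.
Weighting by the prior gives 3/8 · 1/10 = 3/80, 1/4 · 7/30 = 7/120, 3/8 · 4/15 = 1/10; with total 47/240.
Hence P(r = 1 | data) = (3/80) / (47/240) = 9/47.

0.191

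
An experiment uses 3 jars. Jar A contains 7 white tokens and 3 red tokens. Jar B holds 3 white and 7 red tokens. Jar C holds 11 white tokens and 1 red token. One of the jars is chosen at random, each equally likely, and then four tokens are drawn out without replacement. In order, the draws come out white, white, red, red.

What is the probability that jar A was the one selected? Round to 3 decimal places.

Under each hypothesis, the probability of the observed sequence is: P(data | jar A) = (7/10)(6/9)(3/8)(2/7) = 1/20; P(data | jar B) = (3/10)(2/9)(7/8)(6/7) = 1/20; P(data | jar C) = (11/12)(10/11)(1/10)(0/9) = 0.
Weighting by the prior gives 1/3 · 1/20 = 1/60, 1/3 · 1/20 = 1/60, 1/3 · 0 = 0; summing to 1/30.
Therefore the posterior P(jar A | data) = (1/60) / (1/30) = 1/2.

0.500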